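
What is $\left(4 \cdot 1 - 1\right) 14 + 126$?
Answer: $168$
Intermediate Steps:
$\left(4 \cdot 1 - 1\right) 14 + 126 = \left(4 - 1\right) 14 + 126 = 3 \cdot 14 + 126 = 42 + 126 = 168$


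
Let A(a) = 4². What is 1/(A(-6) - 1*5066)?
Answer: -1/5050 ≈ -0.00019802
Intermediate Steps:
A(a) = 16
1/(A(-6) - 1*5066) = 1/(16 - 1*5066) = 1/(16 - 5066) = 1/(-5050) = -1/5050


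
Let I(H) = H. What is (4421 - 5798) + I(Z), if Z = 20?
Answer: -1357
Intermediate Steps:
(4421 - 5798) + I(Z) = (4421 - 5798) + 20 = -1377 + 20 = -1357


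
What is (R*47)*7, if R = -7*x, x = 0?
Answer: 0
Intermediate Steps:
R = 0 (R = -7*0 = 0)
(R*47)*7 = (0*47)*7 = 0*7 = 0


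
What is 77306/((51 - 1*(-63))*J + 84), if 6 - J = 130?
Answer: -38653/7026 ≈ -5.5014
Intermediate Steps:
J = -124 (J = 6 - 1*130 = 6 - 130 = -124)
77306/((51 - 1*(-63))*J + 84) = 77306/((51 - 1*(-63))*(-124) + 84) = 77306/((51 + 63)*(-124) + 84) = 77306/(114*(-124) + 84) = 77306/(-14136 + 84) = 77306/(-14052) = 77306*(-1/14052) = -38653/7026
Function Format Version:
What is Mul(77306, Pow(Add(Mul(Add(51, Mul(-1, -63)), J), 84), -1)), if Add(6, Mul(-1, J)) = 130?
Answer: Rational(-38653, 7026) ≈ -5.5014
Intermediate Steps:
J = -124 (J = Add(6, Mul(-1, 130)) = Add(6, -130) = -124)
Mul(77306, Pow(Add(Mul(Add(51, Mul(-1, -63)), J), 84), -1)) = Mul(77306, Pow(Add(Mul(Add(51, Mul(-1, -63)), -124), 84), -1)) = Mul(77306, Pow(Add(Mul(Add(51, 63), -124), 84), -1)) = Mul(77306, Pow(Add(Mul(114, -124), 84), -1)) = Mul(77306, Pow(Add(-14136, 84), -1)) = Mul(77306, Pow(-14052, -1)) = Mul(77306, Rational(-1, 14052)) = Rational(-38653, 7026)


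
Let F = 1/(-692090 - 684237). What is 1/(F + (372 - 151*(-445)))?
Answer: 1376327/92994286408 ≈ 1.4800e-5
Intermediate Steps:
F = -1/1376327 (F = 1/(-1376327) = -1/1376327 ≈ -7.2657e-7)
1/(F + (372 - 151*(-445))) = 1/(-1/1376327 + (372 - 151*(-445))) = 1/(-1/1376327 + (372 + 67195)) = 1/(-1/1376327 + 67567) = 1/(92994286408/1376327) = 1376327/92994286408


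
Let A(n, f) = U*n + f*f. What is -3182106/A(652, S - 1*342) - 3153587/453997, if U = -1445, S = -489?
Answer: 651290313809/114216111263 ≈ 5.7023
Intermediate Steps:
A(n, f) = f**2 - 1445*n (A(n, f) = -1445*n + f*f = -1445*n + f**2 = f**2 - 1445*n)
-3182106/A(652, S - 1*342) - 3153587/453997 = -3182106/((-489 - 1*342)**2 - 1445*652) - 3153587/453997 = -3182106/((-489 - 342)**2 - 942140) - 3153587*1/453997 = -3182106/((-831)**2 - 942140) - 3153587/453997 = -3182106/(690561 - 942140) - 3153587/453997 = -3182106/(-251579) - 3153587/453997 = -3182106*(-1/251579) - 3153587/453997 = 3182106/251579 - 3153587/453997 = 651290313809/114216111263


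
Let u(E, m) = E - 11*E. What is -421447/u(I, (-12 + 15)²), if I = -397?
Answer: -421447/3970 ≈ -106.16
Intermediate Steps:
u(E, m) = -10*E
-421447/u(I, (-12 + 15)²) = -421447/((-10*(-397))) = -421447/3970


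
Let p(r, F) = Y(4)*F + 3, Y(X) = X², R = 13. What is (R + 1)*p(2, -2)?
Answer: -406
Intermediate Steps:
p(r, F) = 3 + 16*F (p(r, F) = 4²*F + 3 = 16*F + 3 = 3 + 16*F)
(R + 1)*p(2, -2) = (13 + 1)*(3 + 16*(-2)) = 14*(3 - 32) = 14*(-29) = -406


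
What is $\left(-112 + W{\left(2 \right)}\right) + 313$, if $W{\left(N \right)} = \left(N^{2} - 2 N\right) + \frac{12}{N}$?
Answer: $207$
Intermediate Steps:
$W{\left(N \right)} = N^{2} - 2 N + \frac{12}{N}$
$\left(-112 + W{\left(2 \right)}\right) + 313 = \left(-112 + \frac{12 + 2^{2} \left(-2 + 2\right)}{2}\right) + 313 = \left(-112 + \frac{12 + 4 \cdot 0}{2}\right) + 313 = \left(-112 + \frac{12 + 0}{2}\right) + 313 = \left(-112 + \frac{1}{2} \cdot 12\right) + 313 = \left(-112 + 6\right) + 313 = -106 + 313 = 207$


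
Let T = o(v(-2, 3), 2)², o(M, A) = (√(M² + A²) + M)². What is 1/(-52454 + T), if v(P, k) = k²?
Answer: -1321/1514294398 + 1494*√85/757147199 ≈ 1.7320e-5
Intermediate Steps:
o(M, A) = (M + √(A² + M²))² (o(M, A) = (√(A² + M²) + M)² = (M + √(A² + M²))²)
T = (9 + √85)⁴ (T = ((3² + √(2² + (3²)²))²)² = ((9 + √(4 + 9²))²)² = ((9 + √(4 + 81))²)² = ((9 + √85)²)² = (9 + √85)⁴ ≈ 1.1019e+5)
1/(-52454 + T) = 1/(-52454 + (9 + √85)⁴)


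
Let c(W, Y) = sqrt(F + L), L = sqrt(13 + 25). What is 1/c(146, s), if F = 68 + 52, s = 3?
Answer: 1/sqrt(120 + sqrt(38)) ≈ 0.089029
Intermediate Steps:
L = sqrt(38) ≈ 6.1644
F = 120
c(W, Y) = sqrt(120 + sqrt(38))
1/c(146, s) = 1/(sqrt(120 + sqrt(38))) = 1/sqrt(120 + sqrt(38))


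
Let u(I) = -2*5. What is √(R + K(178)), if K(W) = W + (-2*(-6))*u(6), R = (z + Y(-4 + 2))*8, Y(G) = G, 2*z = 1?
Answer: √46 ≈ 6.7823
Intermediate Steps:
z = ½ (z = (½)*1 = ½ ≈ 0.50000)
u(I) = -10
R = -12 (R = (½ + (-4 + 2))*8 = (½ - 2)*8 = -3/2*8 = -12)
K(W) = -120 + W (K(W) = W - 2*(-6)*(-10) = W + 12*(-10) = W - 120 = -120 + W)
√(R + K(178)) = √(-12 + (-120 + 178)) = √(-12 + 58) = √46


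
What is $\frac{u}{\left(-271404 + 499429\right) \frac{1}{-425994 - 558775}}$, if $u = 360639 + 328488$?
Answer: $- \frac{678630906663}{228025} \approx -2.9761 \cdot 10^{6}$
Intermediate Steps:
$u = 689127$
$\frac{u}{\left(-271404 + 499429\right) \frac{1}{-425994 - 558775}} = \frac{689127}{\left(-271404 + 499429\right) \frac{1}{-425994 - 558775}} = \frac{689127}{228025 \frac{1}{-425994 - 558775}} = \frac{689127}{228025 \frac{1}{-984769}} = \frac{689127}{228025 \left(- \frac{1}{984769}\right)} = \frac{689127}{- \frac{228025}{984769}} = 689127 \left(- \frac{984769}{228025}\right) = - \frac{678630906663}{228025}$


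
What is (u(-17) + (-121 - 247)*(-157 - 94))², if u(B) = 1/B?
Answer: 2465700765025/289 ≈ 8.5318e+9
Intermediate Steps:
(u(-17) + (-121 - 247)*(-157 - 94))² = (1/(-17) + (-121 - 247)*(-157 - 94))² = (-1/17 - 368*(-251))² = (-1/17 + 92368)² = (1570255/17)² = 2465700765025/289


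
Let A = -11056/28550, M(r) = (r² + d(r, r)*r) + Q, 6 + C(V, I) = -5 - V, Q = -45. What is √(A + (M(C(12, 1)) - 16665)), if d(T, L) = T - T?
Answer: I*√131894892013/2855 ≈ 127.21*I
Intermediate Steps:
d(T, L) = 0
C(V, I) = -11 - V (C(V, I) = -6 + (-5 - V) = -11 - V)
M(r) = -45 + r² (M(r) = (r² + 0*r) - 45 = (r² + 0) - 45 = r² - 45 = -45 + r²)
A = -5528/14275 (A = -11056*1/28550 = -5528/14275 ≈ -0.38725)
√(A + (M(C(12, 1)) - 16665)) = √(-5528/14275 + ((-45 + (-11 - 1*12)²) - 16665)) = √(-5528/14275 + ((-45 + (-11 - 12)²) - 16665)) = √(-5528/14275 + ((-45 + (-23)²) - 16665)) = √(-5528/14275 + ((-45 + 529) - 16665)) = √(-5528/14275 + (484 - 16665)) = √(-5528/14275 - 16181) = √(-230989303/14275) = I*√131894892013/2855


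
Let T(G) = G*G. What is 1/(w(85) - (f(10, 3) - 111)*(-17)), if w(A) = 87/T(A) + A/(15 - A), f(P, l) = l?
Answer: -101150/185833007 ≈ -0.00054431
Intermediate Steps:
T(G) = G**2
w(A) = 87/A**2 + A/(15 - A) (w(A) = 87/(A**2) + A/(15 - A) = 87/A**2 + A/(15 - A))
1/(w(85) - (f(10, 3) - 111)*(-17)) = 1/((-1305 - 1*85**3 + 87*85)/(85**2*(-15 + 85)) - (3 - 111)*(-17)) = 1/((1/7225)*(-1305 - 1*614125 + 7395)/70 - (-108)*(-17)) = 1/((1/7225)*(1/70)*(-1305 - 614125 + 7395) - 1*1836) = 1/((1/7225)*(1/70)*(-608035) - 1836) = 1/(-121607/101150 - 1836) = 1/(-185833007/101150) = -101150/185833007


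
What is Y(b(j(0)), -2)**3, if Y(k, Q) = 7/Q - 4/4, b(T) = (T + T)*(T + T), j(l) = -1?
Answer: -729/8 ≈ -91.125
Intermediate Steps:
b(T) = 4*T**2 (b(T) = (2*T)*(2*T) = 4*T**2)
Y(k, Q) = -1 + 7/Q (Y(k, Q) = 7/Q - 4*1/4 = 7/Q - 1 = -1 + 7/Q)
Y(b(j(0)), -2)**3 = ((7 - 1*(-2))/(-2))**3 = (-(7 + 2)/2)**3 = (-1/2*9)**3 = (-9/2)**3 = -729/8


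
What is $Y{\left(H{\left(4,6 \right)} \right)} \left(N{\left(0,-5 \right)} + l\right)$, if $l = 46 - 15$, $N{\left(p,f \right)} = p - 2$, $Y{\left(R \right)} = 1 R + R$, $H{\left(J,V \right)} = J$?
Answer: $232$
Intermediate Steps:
$Y{\left(R \right)} = 2 R$ ($Y{\left(R \right)} = R + R = 2 R$)
$N{\left(p,f \right)} = -2 + p$
$l = 31$
$Y{\left(H{\left(4,6 \right)} \right)} \left(N{\left(0,-5 \right)} + l\right) = 2 \cdot 4 \left(\left(-2 + 0\right) + 31\right) = 8 \left(-2 + 31\right) = 8 \cdot 29 = 232$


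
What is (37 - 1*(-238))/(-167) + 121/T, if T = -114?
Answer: -51557/19038 ≈ -2.7081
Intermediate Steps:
(37 - 1*(-238))/(-167) + 121/T = (37 - 1*(-238))/(-167) + 121/(-114) = (37 + 238)*(-1/167) + 121*(-1/114) = 275*(-1/167) - 121/114 = -275/167 - 121/114 = -51557/19038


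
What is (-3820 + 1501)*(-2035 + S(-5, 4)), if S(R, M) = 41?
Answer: 4624086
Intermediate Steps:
(-3820 + 1501)*(-2035 + S(-5, 4)) = (-3820 + 1501)*(-2035 + 41) = -2319*(-1994) = 4624086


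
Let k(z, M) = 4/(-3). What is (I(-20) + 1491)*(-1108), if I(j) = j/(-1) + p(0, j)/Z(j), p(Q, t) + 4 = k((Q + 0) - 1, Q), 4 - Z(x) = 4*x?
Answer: -105469412/63 ≈ -1.6741e+6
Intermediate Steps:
Z(x) = 4 - 4*x
k(z, M) = -4/3 (k(z, M) = 4*(-⅓) = -4/3)
p(Q, t) = -16/3 (p(Q, t) = -4 - 4/3 = -16/3)
I(j) = -j - 16/(3*(4 - 4*j)) (I(j) = j/(-1) - 16/(3*(4 - 4*j)) = j*(-1) - 16/(3*(4 - 4*j)) = -j - 16/(3*(4 - 4*j)))
(I(-20) + 1491)*(-1108) = ((4/3 - 1*(-20)*(-1 - 20))/(-1 - 20) + 1491)*(-1108) = ((4/3 - 1*(-20)*(-21))/(-21) + 1491)*(-1108) = (-(4/3 - 420)/21 + 1491)*(-1108) = (-1/21*(-1256/3) + 1491)*(-1108) = (1256/63 + 1491)*(-1108) = (95189/63)*(-1108) = -105469412/63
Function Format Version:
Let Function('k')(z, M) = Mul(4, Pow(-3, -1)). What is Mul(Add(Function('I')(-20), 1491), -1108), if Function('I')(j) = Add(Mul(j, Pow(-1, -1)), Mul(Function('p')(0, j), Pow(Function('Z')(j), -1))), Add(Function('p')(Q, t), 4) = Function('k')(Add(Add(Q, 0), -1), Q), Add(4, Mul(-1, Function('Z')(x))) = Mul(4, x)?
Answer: Rational(-105469412, 63) ≈ -1.6741e+6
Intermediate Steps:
Function('Z')(x) = Add(4, Mul(-4, x)) (Function('Z')(x) = Add(4, Mul(-1, Mul(4, x))) = Add(4, Mul(-4, x)))
Function('k')(z, M) = Rational(-4, 3) (Function('k')(z, M) = Mul(4, Rational(-1, 3)) = Rational(-4, 3))
Function('p')(Q, t) = Rational(-16, 3) (Function('p')(Q, t) = Add(-4, Rational(-4, 3)) = Rational(-16, 3))
Function('I')(j) = Add(Mul(-1, j), Mul(Rational(-16, 3), Pow(Add(4, Mul(-4, j)), -1))) (Function('I')(j) = Add(Mul(j, Pow(-1, -1)), Mul(Rational(-16, 3), Pow(Add(4, Mul(-4, j)), -1))) = Add(Mul(j, -1), Mul(Rational(-16, 3), Pow(Add(4, Mul(-4, j)), -1))) = Add(Mul(-1, j), Mul(Rational(-16, 3), Pow(Add(4, Mul(-4, j)), -1))))
Mul(Add(Function('I')(-20), 1491), -1108) = Mul(Add(Mul(Pow(Add(-1, -20), -1), Add(Rational(4, 3), Mul(-1, -20, Add(-1, -20)))), 1491), -1108) = Mul(Add(Mul(Pow(-21, -1), Add(Rational(4, 3), Mul(-1, -20, -21))), 1491), -1108) = Mul(Add(Mul(Rational(-1, 21), Add(Rational(4, 3), -420)), 1491), -1108) = Mul(Add(Mul(Rational(-1, 21), Rational(-1256, 3)), 1491), -1108) = Mul(Add(Rational(1256, 63), 1491), -1108) = Mul(Rational(95189, 63), -1108) = Rational(-105469412, 63)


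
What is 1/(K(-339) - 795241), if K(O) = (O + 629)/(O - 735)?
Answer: -537/427044562 ≈ -1.2575e-6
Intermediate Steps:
K(O) = (629 + O)/(-735 + O)
1/(K(-339) - 795241) = 1/((629 - 339)/(-735 - 339) - 795241) = 1/(290/(-1074) - 795241) = 1/(-1/1074*290 - 795241) = 1/(-145/537 - 795241) = 1/(-427044562/537) = -537/427044562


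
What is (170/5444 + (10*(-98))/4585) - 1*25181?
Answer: -8979156423/356582 ≈ -25181.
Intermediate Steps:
(170/5444 + (10*(-98))/4585) - 1*25181 = (170*(1/5444) - 980*1/4585) - 25181 = (85/2722 - 28/131) - 25181 = -65081/356582 - 25181 = -8979156423/356582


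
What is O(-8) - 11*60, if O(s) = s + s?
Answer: -676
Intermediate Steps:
O(s) = 2*s
O(-8) - 11*60 = 2*(-8) - 11*60 = -16 - 660 = -676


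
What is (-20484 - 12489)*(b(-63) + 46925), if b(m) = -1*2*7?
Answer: -1546796403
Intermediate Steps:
b(m) = -14 (b(m) = -2*7 = -14)
(-20484 - 12489)*(b(-63) + 46925) = (-20484 - 12489)*(-14 + 46925) = -32973*46911 = -1546796403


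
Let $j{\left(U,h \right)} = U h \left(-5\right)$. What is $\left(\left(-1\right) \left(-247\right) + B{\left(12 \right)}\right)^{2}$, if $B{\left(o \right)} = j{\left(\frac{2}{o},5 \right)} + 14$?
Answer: $\frac{2374681}{36} \approx 65963.0$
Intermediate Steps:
$j{\left(U,h \right)} = - 5 U h$
$B{\left(o \right)} = 14 - \frac{50}{o}$ ($B{\left(o \right)} = \left(-5\right) \frac{2}{o} 5 + 14 = - \frac{50}{o} + 14 = 14 - \frac{50}{o}$)
$\left(\left(-1\right) \left(-247\right) + B{\left(12 \right)}\right)^{2} = \left(\left(-1\right) \left(-247\right) + \left(14 - \frac{50}{12}\right)\right)^{2} = \left(247 + \left(14 - \frac{25}{6}\right)\right)^{2} = \left(247 + \frac{59}{6}\right)^{2} = \left(\frac{1541}{6}\right)^{2} = \frac{2374681}{36}$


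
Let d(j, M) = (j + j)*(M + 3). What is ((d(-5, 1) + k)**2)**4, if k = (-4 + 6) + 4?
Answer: 1785793904896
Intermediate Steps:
d(j, M) = 2*j*(3 + M) (d(j, M) = (2*j)*(3 + M) = 2*j*(3 + M))
k = 6 (k = 2 + 4 = 6)
((d(-5, 1) + k)**2)**4 = ((2*(-5)*(3 + 1) + 6)**2)**4 = ((2*(-5)*4 + 6)**2)**4 = ((-40 + 6)**2)**4 = ((-34)**2)**4 = 1156**4 = 1785793904896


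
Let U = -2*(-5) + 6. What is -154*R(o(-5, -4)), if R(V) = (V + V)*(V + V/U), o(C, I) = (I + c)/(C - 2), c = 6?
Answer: -187/7 ≈ -26.714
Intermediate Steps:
o(C, I) = (6 + I)/(-2 + C) (o(C, I) = (I + 6)/(C - 2) = (6 + I)/(-2 + C))
U = 16 (U = 10 + 6 = 16)
R(V) = 17*V²/8 (R(V) = (V + V)*(V + V/16) = (2*V)*(V + V*(1/16)) = (2*V)*(V + V/16) = (2*V)*(17*V/16) = 17*V²/8)
-154*R(o(-5, -4)) = -1309*((6 - 4)/(-2 - 5))²/4 = -1309*(2/(-7))²/4 = -1309*(-⅐*2)²/4 = -1309*(-2/7)²/4 = -1309*4/(4*49) = -154*17/98 = -187/7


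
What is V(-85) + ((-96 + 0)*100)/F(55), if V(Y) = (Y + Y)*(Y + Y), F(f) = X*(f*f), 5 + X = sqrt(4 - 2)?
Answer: 80430620/2783 + 384*sqrt(2)/2783 ≈ 28901.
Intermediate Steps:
X = -5 + sqrt(2) (X = -5 + sqrt(4 - 2) = -5 + sqrt(2) ≈ -3.5858)
F(f) = f**2*(-5 + sqrt(2)) (F(f) = (-5 + sqrt(2))*(f*f) = (-5 + sqrt(2))*f**2 = f**2*(-5 + sqrt(2)))
V(Y) = 4*Y**2 (V(Y) = (2*Y)*(2*Y) = 4*Y**2)
V(-85) + ((-96 + 0)*100)/F(55) = 4*(-85)**2 + ((-96 + 0)*100)/((55**2*(-5 + sqrt(2)))) = 4*7225 + (-96*100)/((3025*(-5 + sqrt(2)))) = 28900 - 9600/(-15125 + 3025*sqrt(2))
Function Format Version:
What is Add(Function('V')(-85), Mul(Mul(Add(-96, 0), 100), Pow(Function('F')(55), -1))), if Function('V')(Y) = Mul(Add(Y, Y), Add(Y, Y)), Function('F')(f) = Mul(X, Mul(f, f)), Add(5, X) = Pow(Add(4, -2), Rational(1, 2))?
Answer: Add(Rational(80430620, 2783), Mul(Rational(384, 2783), Pow(2, Rational(1, 2)))) ≈ 28901.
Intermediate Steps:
X = Add(-5, Pow(2, Rational(1, 2))) (X = Add(-5, Pow(Add(4, -2), Rational(1, 2))) = Add(-5, Pow(2, Rational(1, 2))) ≈ -3.5858)
Function('F')(f) = Mul(Pow(f, 2), Add(-5, Pow(2, Rational(1, 2)))) (Function('F')(f) = Mul(Add(-5, Pow(2, Rational(1, 2))), Mul(f, f)) = Mul(Add(-5, Pow(2, Rational(1, 2))), Pow(f, 2)) = Mul(Pow(f, 2), Add(-5, Pow(2, Rational(1, 2)))))
Function('V')(Y) = Mul(4, Pow(Y, 2)) (Function('V')(Y) = Mul(Mul(2, Y), Mul(2, Y)) = Mul(4, Pow(Y, 2)))
Add(Function('V')(-85), Mul(Mul(Add(-96, 0), 100), Pow(Function('F')(55), -1))) = Add(Mul(4, Pow(-85, 2)), Mul(Mul(Add(-96, 0), 100), Pow(Mul(Pow(55, 2), Add(-5, Pow(2, Rational(1, 2)))), -1))) = Add(Mul(4, 7225), Mul(Mul(-96, 100), Pow(Mul(3025, Add(-5, Pow(2, Rational(1, 2)))), -1))) = Add(28900, Mul(-9600, Pow(Add(-15125, Mul(3025, Pow(2, Rational(1, 2)))), -1)))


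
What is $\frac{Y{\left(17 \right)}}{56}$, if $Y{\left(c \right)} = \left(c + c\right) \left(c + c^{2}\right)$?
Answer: $\frac{2601}{14} \approx 185.79$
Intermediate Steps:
$Y{\left(c \right)} = 2 c \left(c + c^{2}\right)$
$\frac{Y{\left(17 \right)}}{56} = \frac{2 \cdot 17^{2} \left(1 + 17\right)}{56} = 2 \cdot 289 \cdot 18 \cdot \frac{1}{56} = 10404 \cdot \frac{1}{56} = \frac{2601}{14}$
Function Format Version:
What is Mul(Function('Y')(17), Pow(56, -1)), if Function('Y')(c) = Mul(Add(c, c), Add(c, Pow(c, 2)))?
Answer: Rational(2601, 14) ≈ 185.79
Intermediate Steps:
Function('Y')(c) = Mul(2, c, Add(c, Pow(c, 2))) (Function('Y')(c) = Mul(Mul(2, c), Add(c, Pow(c, 2))) = Mul(2, c, Add(c, Pow(c, 2))))
Mul(Function('Y')(17), Pow(56, -1)) = Mul(Mul(2, Pow(17, 2), Add(1, 17)), Pow(56, -1)) = Mul(Mul(2, 289, 18), Rational(1, 56)) = Mul(10404, Rational(1, 56)) = Rational(2601, 14)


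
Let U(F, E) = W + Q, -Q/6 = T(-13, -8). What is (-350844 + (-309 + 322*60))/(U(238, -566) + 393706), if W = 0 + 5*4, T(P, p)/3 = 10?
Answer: -110611/131182 ≈ -0.84319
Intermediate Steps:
T(P, p) = 30 (T(P, p) = 3*10 = 30)
W = 20 (W = 0 + 20 = 20)
Q = -180 (Q = -6*30 = -180)
U(F, E) = -160 (U(F, E) = 20 - 180 = -160)
(-350844 + (-309 + 322*60))/(U(238, -566) + 393706) = (-350844 + (-309 + 322*60))/(-160 + 393706) = (-350844 + (-309 + 19320))/393546 = (-350844 + 19011)*(1/393546) = -331833*1/393546 = -110611/131182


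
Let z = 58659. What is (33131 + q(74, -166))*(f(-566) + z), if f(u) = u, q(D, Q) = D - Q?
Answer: 1938621503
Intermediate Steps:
(33131 + q(74, -166))*(f(-566) + z) = (33131 + (74 - 1*(-166)))*(-566 + 58659) = (33131 + (74 + 166))*58093 = (33131 + 240)*58093 = 33371*58093 = 1938621503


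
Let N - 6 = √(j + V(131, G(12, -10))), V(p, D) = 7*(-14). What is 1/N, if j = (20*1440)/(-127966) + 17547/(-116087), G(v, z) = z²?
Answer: 44565567126/998092028315 - I*√5427333107704258962239/998092028315 ≈ 0.044651 - 0.073811*I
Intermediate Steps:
j = -2794362501/7427594521 (j = 28800*(-1/127966) + 17547*(-1/116087) = -14400/63983 - 17547/116087 = -2794362501/7427594521 ≈ -0.37621)
V(p, D) = -98
N = 6 + I*√5427333107704258962239/7427594521 (N = 6 + √(-2794362501/7427594521 - 98) = 6 + √(-730698625559/7427594521) = 6 + I*√5427333107704258962239/7427594521 ≈ 6.0 + 9.9185*I)
1/N = 1/(6 + I*√5427333107704258962239/7427594521)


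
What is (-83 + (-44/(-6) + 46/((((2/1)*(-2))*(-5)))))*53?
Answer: -116653/30 ≈ -3888.4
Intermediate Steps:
(-83 + (-44/(-6) + 46/((((2/1)*(-2))*(-5)))))*53 = (-83 + (-44*(-1/6) + 46/((((2*1)*(-2))*(-5)))))*53 = (-83 + (22/3 + 46/(((2*(-2))*(-5)))))*53 = (-83 + (22/3 + 46/((-4*(-5)))))*53 = (-83 + (22/3 + 46/20))*53 = (-83 + (22/3 + 46*(1/20)))*53 = (-83 + (22/3 + 23/10))*53 = (-83 + 289/30)*53 = -2201/30*53 = -116653/30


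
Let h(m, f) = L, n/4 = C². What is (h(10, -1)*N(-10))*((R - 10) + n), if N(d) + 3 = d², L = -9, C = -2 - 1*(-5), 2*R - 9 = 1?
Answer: -27063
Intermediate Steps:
R = 5 (R = 9/2 + (½)*1 = 9/2 + ½ = 5)
C = 3 (C = -2 + 5 = 3)
n = 36 (n = 4*3² = 4*9 = 36)
h(m, f) = -9
N(d) = -3 + d²
(h(10, -1)*N(-10))*((R - 10) + n) = (-9*(-3 + (-10)²))*((5 - 10) + 36) = (-9*(-3 + 100))*(-5 + 36) = -9*97*31 = -873*31 = -27063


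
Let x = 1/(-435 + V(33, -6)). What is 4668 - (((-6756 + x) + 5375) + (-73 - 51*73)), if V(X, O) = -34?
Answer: 4617306/469 ≈ 9845.0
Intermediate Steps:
x = -1/469 (x = 1/(-435 - 34) = 1/(-469) = -1/469 ≈ -0.0021322)
4668 - (((-6756 + x) + 5375) + (-73 - 51*73)) = 4668 - (((-6756 - 1/469) + 5375) + (-73 - 51*73)) = 4668 - ((-3168565/469 + 5375) + (-73 - 3723)) = 4668 - (-647690/469 - 3796) = 4668 - 1*(-2428014/469) = 4668 + 2428014/469 = 4617306/469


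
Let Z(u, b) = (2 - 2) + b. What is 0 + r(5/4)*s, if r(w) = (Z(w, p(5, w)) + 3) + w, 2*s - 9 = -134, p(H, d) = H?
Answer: -4625/8 ≈ -578.13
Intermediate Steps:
Z(u, b) = b (Z(u, b) = 0 + b = b)
s = -125/2 (s = 9/2 + (1/2)*(-134) = 9/2 - 67 = -125/2 ≈ -62.500)
r(w) = 8 + w (r(w) = (5 + 3) + w = 8 + w)
0 + r(5/4)*s = 0 + (8 + 5/4)*(-125/2) = 0 + (37/4)*(-125/2) = 0 - 4625/8 = -4625/8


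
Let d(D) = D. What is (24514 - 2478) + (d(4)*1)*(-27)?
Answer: 21928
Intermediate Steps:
(24514 - 2478) + (d(4)*1)*(-27) = (24514 - 2478) + (4*1)*(-27) = 22036 + 4*(-27) = 22036 - 108 = 21928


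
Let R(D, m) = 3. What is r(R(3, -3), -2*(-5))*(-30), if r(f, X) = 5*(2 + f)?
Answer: -750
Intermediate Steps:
r(f, X) = 10 + 5*f
r(R(3, -3), -2*(-5))*(-30) = (10 + 5*3)*(-30) = (10 + 15)*(-30) = 25*(-30) = -750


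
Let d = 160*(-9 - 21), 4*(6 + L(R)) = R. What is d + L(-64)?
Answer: -4822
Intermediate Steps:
L(R) = -6 + R/4
d = -4800 (d = 160*(-30) = -4800)
d + L(-64) = -4800 + (-6 + (1/4)*(-64)) = -4800 + (-6 - 16) = -4800 - 22 = -4822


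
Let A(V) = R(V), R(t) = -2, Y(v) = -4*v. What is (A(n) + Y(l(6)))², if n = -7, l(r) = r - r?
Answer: 4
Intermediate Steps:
l(r) = 0
A(V) = -2
(A(n) + Y(l(6)))² = (-2 - 4*0)² = (-2 + 0)² = (-2)² = 4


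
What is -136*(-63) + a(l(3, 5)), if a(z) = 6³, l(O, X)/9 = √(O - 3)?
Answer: 8784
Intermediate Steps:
l(O, X) = 9*√(-3 + O) (l(O, X) = 9*√(O - 3) = 9*√(-3 + O))
a(z) = 216
-136*(-63) + a(l(3, 5)) = -136*(-63) + 216 = 8568 + 216 = 8784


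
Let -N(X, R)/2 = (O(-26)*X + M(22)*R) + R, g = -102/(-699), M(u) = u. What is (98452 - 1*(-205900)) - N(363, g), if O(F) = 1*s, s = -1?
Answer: 70746422/233 ≈ 3.0363e+5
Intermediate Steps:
O(F) = -1 (O(F) = 1*(-1) = -1)
g = 34/233 (g = -102*(-1/699) = 34/233 ≈ 0.14592)
N(X, R) = -46*R + 2*X (N(X, R) = -2*((-X + 22*R) + R) = -2*(-X + 23*R) = -46*R + 2*X)
(98452 - 1*(-205900)) - N(363, g) = (98452 - 1*(-205900)) - (-46*34/233 + 2*363) = (98452 + 205900) - (-1564/233 + 726) = 304352 - 1*167594/233 = 304352 - 167594/233 = 70746422/233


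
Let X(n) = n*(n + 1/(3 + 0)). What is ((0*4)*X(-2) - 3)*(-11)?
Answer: 33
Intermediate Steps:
X(n) = n*(⅓ + n) (X(n) = n*(n + 1/3) = n*(n + ⅓) = n*(⅓ + n))
((0*4)*X(-2) - 3)*(-11) = ((0*4)*(-2*(⅓ - 2)) - 3)*(-11) = (0*(-2*(-5/3)) - 3)*(-11) = (0*(10/3) - 3)*(-11) = (0 - 3)*(-11) = -3*(-11) = 33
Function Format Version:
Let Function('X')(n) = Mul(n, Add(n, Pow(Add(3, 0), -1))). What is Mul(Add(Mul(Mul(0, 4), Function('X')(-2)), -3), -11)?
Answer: 33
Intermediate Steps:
Function('X')(n) = Mul(n, Add(Rational(1, 3), n)) (Function('X')(n) = Mul(n, Add(n, Pow(3, -1))) = Mul(n, Add(n, Rational(1, 3))) = Mul(n, Add(Rational(1, 3), n)))
Mul(Add(Mul(Mul(0, 4), Function('X')(-2)), -3), -11) = Mul(Add(Mul(Mul(0, 4), Mul(-2, Add(Rational(1, 3), -2))), -3), -11) = Mul(Add(Mul(0, Mul(-2, Rational(-5, 3))), -3), -11) = Mul(Add(Mul(0, Rational(10, 3)), -3), -11) = Mul(Add(0, -3), -11) = Mul(-3, -11) = 33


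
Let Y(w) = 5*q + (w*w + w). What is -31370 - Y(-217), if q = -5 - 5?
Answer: -78192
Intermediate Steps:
q = -10
Y(w) = -50 + w + w² (Y(w) = 5*(-10) + (w*w + w) = -50 + (w² + w) = -50 + (w + w²) = -50 + w + w²)
-31370 - Y(-217) = -31370 - (-50 - 217 + (-217)²) = -31370 - (-50 - 217 + 47089) = -31370 - 1*46822 = -31370 - 46822 = -78192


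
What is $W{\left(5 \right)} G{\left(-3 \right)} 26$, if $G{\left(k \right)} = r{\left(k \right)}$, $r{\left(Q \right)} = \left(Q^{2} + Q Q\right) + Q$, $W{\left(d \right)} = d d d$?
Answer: $48750$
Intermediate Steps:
$W{\left(d \right)} = d^{3}$ ($W{\left(d \right)} = d^{2} d = d^{3}$)
$r{\left(Q \right)} = Q + 2 Q^{2}$ ($r{\left(Q \right)} = \left(Q^{2} + Q^{2}\right) + Q = 2 Q^{2} + Q = Q + 2 Q^{2}$)
$G{\left(k \right)} = k \left(1 + 2 k\right)$
$W{\left(5 \right)} G{\left(-3 \right)} 26 = 5^{3} \left(- 3 \left(1 + 2 \left(-3\right)\right)\right) 26 = 125 \left(- 3 \left(1 - 6\right)\right) 26 = 125 \left(\left(-3\right) \left(-5\right)\right) 26 = 125 \cdot 15 \cdot 26 = 1875 \cdot 26 = 48750$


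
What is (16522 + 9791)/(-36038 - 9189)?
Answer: -537/923 ≈ -0.58180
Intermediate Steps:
(16522 + 9791)/(-36038 - 9189) = 26313/(-45227) = 26313*(-1/45227) = -537/923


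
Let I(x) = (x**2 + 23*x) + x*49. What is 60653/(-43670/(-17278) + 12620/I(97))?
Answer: 8589624909931/466965335 ≈ 18395.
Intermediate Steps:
I(x) = x**2 + 72*x (I(x) = (x**2 + 23*x) + 49*x = x**2 + 72*x)
60653/(-43670/(-17278) + 12620/I(97)) = 60653/(-43670/(-17278) + 12620/((97*(72 + 97)))) = 60653/(-43670*(-1/17278) + 12620/((97*169))) = 60653/(21835/8639 + 12620/16393) = 60653/(466965335/141619127) = 60653*(141619127/466965335) = 8589624909931/466965335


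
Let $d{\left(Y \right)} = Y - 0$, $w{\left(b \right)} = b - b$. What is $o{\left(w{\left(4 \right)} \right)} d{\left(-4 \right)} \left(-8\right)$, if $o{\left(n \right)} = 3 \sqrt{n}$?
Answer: $0$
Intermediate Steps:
$w{\left(b \right)} = 0$
$d{\left(Y \right)} = Y$ ($d{\left(Y \right)} = Y + 0 = Y$)
$o{\left(w{\left(4 \right)} \right)} d{\left(-4 \right)} \left(-8\right) = 3 \sqrt{0} \left(-4\right) \left(-8\right) = 3 \cdot 0 \left(-4\right) \left(-8\right) = 0 \left(-4\right) \left(-8\right) = 0 \left(-8\right) = 0$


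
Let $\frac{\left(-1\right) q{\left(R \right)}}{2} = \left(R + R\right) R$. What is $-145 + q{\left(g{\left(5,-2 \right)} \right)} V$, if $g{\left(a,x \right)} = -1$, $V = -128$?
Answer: $367$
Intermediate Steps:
$q{\left(R \right)} = - 4 R^{2}$ ($q{\left(R \right)} = - 2 \left(R + R\right) R = - 2 \cdot 2 R R = - 2 \cdot 2 R^{2} = - 4 R^{2}$)
$-145 + q{\left(g{\left(5,-2 \right)} \right)} V = -145 + - 4 \left(-1\right)^{2} \left(-128\right) = -145 + \left(-4\right) 1 \left(-128\right) = -145 - -512 = -145 + 512 = 367$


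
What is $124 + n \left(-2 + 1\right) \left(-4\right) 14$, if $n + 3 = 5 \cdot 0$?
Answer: $-44$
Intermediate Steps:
$n = -3$ ($n = -3 + 5 \cdot 0 = -3 + 0 = -3$)
$124 + n \left(-2 + 1\right) \left(-4\right) 14 = 124 - 3 \left(-2 + 1\right) \left(-4\right) 14 = 124 - 3 \left(-1\right) \left(-4\right) 14 = 124 - 3 \cdot 4 \cdot 14 = 124 - 168 = -44$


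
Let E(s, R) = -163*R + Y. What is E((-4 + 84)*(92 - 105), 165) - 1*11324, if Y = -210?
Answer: -38429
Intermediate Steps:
E(s, R) = -210 - 163*R (E(s, R) = -163*R - 210 = -210 - 163*R)
E((-4 + 84)*(92 - 105), 165) - 1*11324 = (-210 - 163*165) - 1*11324 = (-210 - 26895) - 11324 = -27105 - 11324 = -38429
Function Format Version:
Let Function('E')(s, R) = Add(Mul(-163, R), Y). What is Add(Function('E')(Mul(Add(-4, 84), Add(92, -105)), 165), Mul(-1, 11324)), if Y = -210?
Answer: -38429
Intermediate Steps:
Function('E')(s, R) = Add(-210, Mul(-163, R)) (Function('E')(s, R) = Add(Mul(-163, R), -210) = Add(-210, Mul(-163, R)))
Add(Function('E')(Mul(Add(-4, 84), Add(92, -105)), 165), Mul(-1, 11324)) = Add(Add(-210, Mul(-163, 165)), Mul(-1, 11324)) = Add(Add(-210, -26895), -11324) = Add(-27105, -11324) = -38429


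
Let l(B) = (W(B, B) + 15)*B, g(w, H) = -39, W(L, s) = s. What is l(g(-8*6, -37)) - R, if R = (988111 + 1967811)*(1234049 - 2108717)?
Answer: 2585450384832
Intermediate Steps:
l(B) = B*(15 + B) (l(B) = (B + 15)*B = (15 + B)*B = B*(15 + B))
R = -2585450383896 (R = 2955922*(-874668) = -2585450383896)
l(g(-8*6, -37)) - R = -39*(15 - 39) - 1*(-2585450383896) = -39*(-24) + 2585450383896 = 936 + 2585450383896 = 2585450384832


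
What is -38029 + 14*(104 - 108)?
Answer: -38085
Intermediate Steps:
-38029 + 14*(104 - 108) = -38029 + 14*(-4) = -38029 - 56 = -38085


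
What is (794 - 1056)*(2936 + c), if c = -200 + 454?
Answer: -835780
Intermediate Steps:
c = 254
(794 - 1056)*(2936 + c) = (794 - 1056)*(2936 + 254) = -262*3190 = -835780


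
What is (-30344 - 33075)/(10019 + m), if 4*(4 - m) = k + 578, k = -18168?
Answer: -126838/28841 ≈ -4.3978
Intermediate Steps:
m = 8803/2 (m = 4 - (-18168 + 578)/4 = 4 - 1/4*(-17590) = 4 + 8795/2 = 8803/2 ≈ 4401.5)
(-30344 - 33075)/(10019 + m) = (-30344 - 33075)/(10019 + 8803/2) = -63419/28841/2 = -63419*2/28841 = -126838/28841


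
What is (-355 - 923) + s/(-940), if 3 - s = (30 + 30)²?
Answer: -1197723/940 ≈ -1274.2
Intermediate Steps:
s = -3597 (s = 3 - (30 + 30)² = 3 - 1*60² = 3 - 1*3600 = 3 - 3600 = -3597)
(-355 - 923) + s/(-940) = (-355 - 923) - 3597/(-940) = -1278 - 3597*(-1/940) = -1278 + 3597/940 = -1197723/940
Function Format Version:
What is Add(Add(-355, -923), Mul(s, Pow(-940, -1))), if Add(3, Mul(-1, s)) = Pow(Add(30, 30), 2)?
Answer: Rational(-1197723, 940) ≈ -1274.2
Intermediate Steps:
s = -3597 (s = Add(3, Mul(-1, Pow(Add(30, 30), 2))) = Add(3, Mul(-1, Pow(60, 2))) = Add(3, Mul(-1, 3600)) = Add(3, -3600) = -3597)
Add(Add(-355, -923), Mul(s, Pow(-940, -1))) = Add(Add(-355, -923), Mul(-3597, Pow(-940, -1))) = Add(-1278, Mul(-3597, Rational(-1, 940))) = Add(-1278, Rational(3597, 940)) = Rational(-1197723, 940)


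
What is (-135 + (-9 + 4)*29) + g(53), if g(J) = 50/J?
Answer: -14790/53 ≈ -279.06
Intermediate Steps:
(-135 + (-9 + 4)*29) + g(53) = (-135 + (-9 + 4)*29) + 50/53 = (-135 - 5*29) + 50*(1/53) = (-135 - 145) + 50/53 = -280 + 50/53 = -14790/53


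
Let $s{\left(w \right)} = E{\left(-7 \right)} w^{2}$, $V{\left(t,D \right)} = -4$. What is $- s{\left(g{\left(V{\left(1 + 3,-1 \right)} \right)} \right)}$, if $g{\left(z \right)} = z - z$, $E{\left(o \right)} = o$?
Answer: $0$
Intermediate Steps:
$g{\left(z \right)} = 0$
$s{\left(w \right)} = - 7 w^{2}$
$- s{\left(g{\left(V{\left(1 + 3,-1 \right)} \right)} \right)} = - \left(-7\right) 0^{2} = - \left(-7\right) 0 = \left(-1\right) 0 = 0$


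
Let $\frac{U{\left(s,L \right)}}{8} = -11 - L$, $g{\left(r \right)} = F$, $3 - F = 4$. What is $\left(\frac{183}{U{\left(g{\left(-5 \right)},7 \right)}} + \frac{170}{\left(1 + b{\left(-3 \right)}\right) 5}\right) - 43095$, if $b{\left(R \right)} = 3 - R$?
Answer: $- \frac{14478715}{336} \approx -43091.0$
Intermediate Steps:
$F = -1$ ($F = 3 - 4 = -1$)
$g{\left(r \right)} = -1$
$U{\left(s,L \right)} = -88 - 8 L$ ($U{\left(s,L \right)} = 8 \left(-11 - L\right) = -88 - 8 L$)
$\left(\frac{183}{U{\left(g{\left(-5 \right)},7 \right)}} + \frac{170}{\left(1 + b{\left(-3 \right)}\right) 5}\right) - 43095 = \left(\frac{183}{-88 - 56} + \frac{170}{\left(1 + \left(3 - -3\right)\right) 5}\right) - 43095 = \left(\frac{183}{-88 - 56} + \frac{170}{\left(1 + \left(3 + 3\right)\right) 5}\right) - 43095 = \left(\frac{183}{-144} + \frac{170}{\left(1 + 6\right) 5}\right) - 43095 = \left(183 \left(- \frac{1}{144}\right) + \frac{170}{7 \cdot 5}\right) - 43095 = \left(- \frac{61}{48} + \frac{170}{35}\right) - 43095 = \left(- \frac{61}{48} + 170 \cdot \frac{1}{35}\right) - 43095 = \left(- \frac{61}{48} + \frac{34}{7}\right) - 43095 = \frac{1205}{336} - 43095 = - \frac{14478715}{336}$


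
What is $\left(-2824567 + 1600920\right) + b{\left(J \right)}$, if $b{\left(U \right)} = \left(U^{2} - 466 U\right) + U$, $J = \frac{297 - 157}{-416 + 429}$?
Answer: $- \frac{207623043}{169} \approx -1.2285 \cdot 10^{6}$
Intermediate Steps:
$J = \frac{140}{13} \approx 10.769$
$b{\left(U \right)} = U^{2} - 465 U$
$\left(-2824567 + 1600920\right) + b{\left(J \right)} = \left(-2824567 + 1600920\right) + \frac{140 \left(-465 + \frac{140}{13}\right)}{13} = -1223647 + \frac{140}{13} \left(- \frac{5905}{13}\right) = -1223647 - \frac{826700}{169} = - \frac{207623043}{169}$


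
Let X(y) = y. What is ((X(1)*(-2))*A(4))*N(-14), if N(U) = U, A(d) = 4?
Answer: 112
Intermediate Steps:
((X(1)*(-2))*A(4))*N(-14) = ((1*(-2))*4)*(-14) = -2*4*(-14) = -8*(-14) = 112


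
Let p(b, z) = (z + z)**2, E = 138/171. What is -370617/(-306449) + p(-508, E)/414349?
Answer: 38379582679481/31734441726273 ≈ 1.2094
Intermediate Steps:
E = 46/57 (E = 138*(1/171) = 46/57 ≈ 0.80702)
p(b, z) = 4*z**2 (p(b, z) = (2*z)**2 = 4*z**2)
-370617/(-306449) + p(-508, E)/414349 = -370617/(-306449) + (4*(46/57)**2)/414349 = -370617*(-1/306449) + (4*(2116/3249))*(1/414349) = 28509/23573 + (8464/3249)*(1/414349) = 28509/23573 + 8464/1346219901 = 38379582679481/31734441726273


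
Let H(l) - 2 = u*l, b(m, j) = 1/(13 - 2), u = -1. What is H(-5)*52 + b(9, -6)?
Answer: 4005/11 ≈ 364.09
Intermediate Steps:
b(m, j) = 1/11
H(l) = 2 - l
H(-5)*52 + b(9, -6) = (2 - 1*(-5))*52 + 1/11 = (2 + 5)*52 + 1/11 = 7*52 + 1/11 = 364 + 1/11 = 4005/11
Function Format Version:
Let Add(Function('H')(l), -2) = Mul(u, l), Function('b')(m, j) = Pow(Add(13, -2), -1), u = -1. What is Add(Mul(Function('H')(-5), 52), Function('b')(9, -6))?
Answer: Rational(4005, 11) ≈ 364.09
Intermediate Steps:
Function('b')(m, j) = Rational(1, 11) (Function('b')(m, j) = Pow(11, -1) = Rational(1, 11))
Function('H')(l) = Add(2, Mul(-1, l))
Add(Mul(Function('H')(-5), 52), Function('b')(9, -6)) = Add(Mul(Add(2, Mul(-1, -5)), 52), Rational(1, 11)) = Add(Mul(Add(2, 5), 52), Rational(1, 11)) = Add(Mul(7, 52), Rational(1, 11)) = Add(364, Rational(1, 11)) = Rational(4005, 11)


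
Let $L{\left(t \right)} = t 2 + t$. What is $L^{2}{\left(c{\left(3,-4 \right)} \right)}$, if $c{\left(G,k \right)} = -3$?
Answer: $81$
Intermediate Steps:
$L{\left(t \right)} = 3 t$ ($L{\left(t \right)} = 2 t + t = 3 t$)
$L^{2}{\left(c{\left(3,-4 \right)} \right)} = \left(3 \left(-3\right)\right)^{2} = \left(-9\right)^{2} = 81$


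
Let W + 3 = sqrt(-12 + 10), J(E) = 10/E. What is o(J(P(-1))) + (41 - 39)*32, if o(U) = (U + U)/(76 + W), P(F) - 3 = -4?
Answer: 339724/5331 + 20*I*sqrt(2)/5331 ≈ 63.726 + 0.0053056*I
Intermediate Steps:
P(F) = -1 (P(F) = 3 - 4 = -1)
W = -3 + I*sqrt(2) (W = -3 + sqrt(-12 + 10) = -3 + sqrt(-2) = -3 + I*sqrt(2) ≈ -3.0 + 1.4142*I)
o(U) = 2*U/(73 + I*sqrt(2)) (o(U) = (U + U)/(76 + (-3 + I*sqrt(2))) = (2*U)/(73 + I*sqrt(2)) = 2*U/(73 + I*sqrt(2)))
o(J(P(-1))) + (41 - 39)*32 = (146*(10/(-1))/5331 - 2*I*10/(-1)*sqrt(2)/5331) + (41 - 39)*32 = (146*(10*(-1))/5331 - 2*I*10*(-1)*sqrt(2)/5331) + 2*32 = ((146/5331)*(-10) - 2/5331*I*(-10)*sqrt(2)) + 64 = (-1460/5331 + 20*I*sqrt(2)/5331) + 64 = 339724/5331 + 20*I*sqrt(2)/5331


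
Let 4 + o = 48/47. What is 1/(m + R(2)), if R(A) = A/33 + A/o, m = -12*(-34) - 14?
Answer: 2310/908729 ≈ 0.0025420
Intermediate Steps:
o = -140/47 (o = -4 + 48/47 = -140/47 ≈ -2.9787)
m = 394 (m = 408 - 14 = 394)
R(A) = -1411*A/4620 (R(A) = A/33 + A/(-140/47) = A*(1/33) + A*(-47/140) = A/33 - 47*A/140 = -1411*A/4620)
1/(m + R(2)) = 1/(394 - 1411/4620*2) = 1/(394 - 1411/2310) = 1/(908729/2310) = 2310/908729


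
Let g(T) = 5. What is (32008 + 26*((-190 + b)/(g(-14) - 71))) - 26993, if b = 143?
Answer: 166106/33 ≈ 5033.5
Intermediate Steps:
(32008 + 26*((-190 + b)/(g(-14) - 71))) - 26993 = (32008 + 26*((-190 + 143)/(5 - 71))) - 26993 = (32008 + 26*(-47/(-66))) - 26993 = (32008 + 26*(-47*(-1/66))) - 26993 = (32008 + 26*(47/66)) - 26993 = (32008 + 611/33) - 26993 = 1056875/33 - 26993 = 166106/33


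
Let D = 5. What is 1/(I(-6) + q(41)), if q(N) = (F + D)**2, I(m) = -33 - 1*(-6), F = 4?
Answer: 1/54 ≈ 0.018519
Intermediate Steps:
I(m) = -27 (I(m) = -33 + 6 = -27)
q(N) = 81 (q(N) = (4 + 5)**2 = 9**2 = 81)
1/(I(-6) + q(41)) = 1/(-27 + 81) = 1/54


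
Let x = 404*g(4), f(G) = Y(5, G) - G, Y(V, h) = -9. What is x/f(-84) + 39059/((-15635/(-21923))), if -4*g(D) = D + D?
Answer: 12841830239/234525 ≈ 54757.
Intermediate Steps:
g(D) = -D/2 (g(D) = -(D + D)/4 = -D/2)
f(G) = -9 - G
x = -808 (x = 404*(-1/2*4) = 404*(-2) = -808)
x/f(-84) + 39059/((-15635/(-21923))) = -808/(-9 - 1*(-84)) + 39059/((-15635/(-21923))) = -808/(-9 + 84) + 39059/((-15635*(-1/21923))) = -808/75 + 39059/(15635/21923) = -808*1/75 + 39059*(21923/15635) = -808/75 + 856290457/15635 = 12841830239/234525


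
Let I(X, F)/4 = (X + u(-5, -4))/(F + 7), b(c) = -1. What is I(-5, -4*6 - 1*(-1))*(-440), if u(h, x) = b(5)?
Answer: -660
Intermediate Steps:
u(h, x) = -1
I(X, F) = 4*(-1 + X)/(7 + F) (I(X, F) = 4*((X - 1)/(F + 7)) = 4*((-1 + X)/(7 + F)) = 4*(-1 + X)/(7 + F))
I(-5, -4*6 - 1*(-1))*(-440) = (4*(-1 - 5)/(7 + (-4*6 - 1*(-1))))*(-440) = (4*(-6)/(7 + (-24 + 1)))*(-440) = (4*(-6)/(7 - 23))*(-440) = (4*(-6)/(-16))*(-440) = (4*(-1/16)*(-6))*(-440) = (3/2)*(-440) = -660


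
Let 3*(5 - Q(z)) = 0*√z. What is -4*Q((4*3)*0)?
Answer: -20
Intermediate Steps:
Q(z) = 5 (Q(z) = 5 - 0*√z = 5 - ⅓*0 = 5 + 0 = 5)
-4*Q((4*3)*0) = -4*5 = -20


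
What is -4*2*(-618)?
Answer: 4944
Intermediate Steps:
-4*2*(-618) = -8*(-618) = 4944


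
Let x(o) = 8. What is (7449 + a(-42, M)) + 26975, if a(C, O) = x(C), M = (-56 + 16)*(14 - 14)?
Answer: 34432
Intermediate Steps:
M = 0 (M = -40*0 = 0)
a(C, O) = 8
(7449 + a(-42, M)) + 26975 = (7449 + 8) + 26975 = 7457 + 26975 = 34432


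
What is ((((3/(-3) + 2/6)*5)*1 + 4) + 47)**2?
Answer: 20449/9 ≈ 2272.1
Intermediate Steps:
((((3/(-3) + 2/6)*5)*1 + 4) + 47)**2 = ((((3*(-1/3) + 2*(1/6))*5)*1 + 4) + 47)**2 = ((((-1 + 1/3)*5)*1 + 4) + 47)**2 = ((-2/3*5*1 + 4) + 47)**2 = ((-10/3*1 + 4) + 47)**2 = ((-10/3 + 4) + 47)**2 = (2/3 + 47)**2 = (143/3)**2 = 20449/9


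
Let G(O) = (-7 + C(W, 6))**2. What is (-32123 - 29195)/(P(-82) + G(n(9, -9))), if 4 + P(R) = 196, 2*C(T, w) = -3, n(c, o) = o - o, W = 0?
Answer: -245272/1057 ≈ -232.05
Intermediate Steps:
n(c, o) = 0
C(T, w) = -3/2 (C(T, w) = (1/2)*(-3) = -3/2)
P(R) = 192 (P(R) = -4 + 196 = 192)
G(O) = 289/4 (G(O) = (-7 - 3/2)**2 = (-17/2)**2 = 289/4)
(-32123 - 29195)/(P(-82) + G(n(9, -9))) = (-32123 - 29195)/(192 + 289/4) = -61318/1057/4 = -61318*4/1057 = -245272/1057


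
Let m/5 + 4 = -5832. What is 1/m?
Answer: -1/29180 ≈ -3.4270e-5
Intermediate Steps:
m = -29180 (m = -20 + 5*(-5832) = -20 - 29160 = -29180)
1/m = 1/(-29180) = -1/29180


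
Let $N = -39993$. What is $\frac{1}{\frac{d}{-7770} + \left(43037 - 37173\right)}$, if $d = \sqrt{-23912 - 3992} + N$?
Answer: $\frac{354337431210}{2079658508340433} + \frac{124320 i \sqrt{109}}{2079658508340433} \approx 0.00017038 + 6.2411 \cdot 10^{-10} i$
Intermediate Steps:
$d = -39993 + 16 i \sqrt{109}$ ($d = \sqrt{-23912 - 3992} - 39993 = \sqrt{-27904} - 39993 = 16 i \sqrt{109} - 39993 = -39993 + 16 i \sqrt{109} \approx -39993.0 + 167.04 i$)
$\frac{1}{\frac{d}{-7770} + \left(43037 - 37173\right)} = \frac{1}{\frac{-39993 + 16 i \sqrt{109}}{-7770} + \left(43037 - 37173\right)} = \frac{1}{\left(-39993 + 16 i \sqrt{109}\right) \left(- \frac{1}{7770}\right) + \left(43037 - 37173\right)} = \frac{1}{\left(\frac{13331}{2590} - \frac{8 i \sqrt{109}}{3885}\right) + 5864} = \frac{1}{\frac{15201091}{2590} - \frac{8 i \sqrt{109}}{3885}}$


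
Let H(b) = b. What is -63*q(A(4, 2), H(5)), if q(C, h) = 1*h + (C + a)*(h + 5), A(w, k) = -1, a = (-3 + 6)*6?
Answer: -11025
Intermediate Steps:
a = 18 (a = 3*6 = 18)
q(C, h) = h + (5 + h)*(18 + C) (q(C, h) = 1*h + (C + 18)*(h + 5) = h + (18 + C)*(5 + h) = h + (5 + h)*(18 + C))
-63*q(A(4, 2), H(5)) = -63*(90 + 5*(-1) + 19*5 - 1*5) = -63*(90 - 5 + 95 - 5) = -63*175 = -11025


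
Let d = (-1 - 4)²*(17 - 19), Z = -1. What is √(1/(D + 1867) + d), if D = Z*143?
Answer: I*√37151769/862 ≈ 7.071*I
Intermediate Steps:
D = -143 (D = -1*143 = -143)
d = -50 (d = (-5)²*(-2) = 25*(-2) = -50)
√(1/(D + 1867) + d) = √(1/(-143 + 1867) - 50) = √(1/1724 - 50) = √(-86199/1724) = I*√37151769/862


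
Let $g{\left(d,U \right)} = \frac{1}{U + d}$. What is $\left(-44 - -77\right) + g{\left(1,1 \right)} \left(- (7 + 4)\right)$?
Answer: $\frac{55}{2} \approx 27.5$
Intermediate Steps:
$\left(-44 - -77\right) + g{\left(1,1 \right)} \left(- (7 + 4)\right) = \left(-44 - -77\right) + \frac{\left(-1\right) \left(7 + 4\right)}{1 + 1} = \left(-44 + 77\right) + \frac{\left(-1\right) 11}{2} = 33 + \frac{1}{2} \left(-11\right) = 33 - \frac{11}{2} = \frac{55}{2}$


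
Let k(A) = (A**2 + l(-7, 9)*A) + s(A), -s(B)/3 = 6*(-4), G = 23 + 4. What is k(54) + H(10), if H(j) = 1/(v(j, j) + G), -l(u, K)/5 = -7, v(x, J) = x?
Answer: 180487/37 ≈ 4878.0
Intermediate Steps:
G = 27
l(u, K) = 35 (l(u, K) = -5*(-7) = 35)
H(j) = 1/(27 + j) (H(j) = 1/(j + 27) = 1/(27 + j))
s(B) = 72 (s(B) = -18*(-4) = -3*(-24) = 72)
k(A) = 72 + A**2 + 35*A (k(A) = (A**2 + 35*A) + 72 = 72 + A**2 + 35*A)
k(54) + H(10) = (72 + 54**2 + 35*54) + 1/(27 + 10) = (72 + 2916 + 1890) + 1/37 = 4878 + 1/37 = 180487/37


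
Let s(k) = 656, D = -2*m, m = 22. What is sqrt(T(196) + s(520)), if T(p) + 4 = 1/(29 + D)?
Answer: sqrt(146685)/15 ≈ 25.533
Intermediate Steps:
D = -44 (D = -2*22 = -44)
T(p) = -61/15 (T(p) = -4 + 1/(29 - 44) = -4 + 1/(-15) = -4 - 1/15 = -61/15)
sqrt(T(196) + s(520)) = sqrt(-61/15 + 656) = sqrt(9779/15) = sqrt(146685)/15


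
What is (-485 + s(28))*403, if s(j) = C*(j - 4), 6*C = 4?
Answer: -189007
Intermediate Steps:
C = ⅔ (C = (⅙)*4 = ⅔ ≈ 0.66667)
s(j) = -8/3 + 2*j/3 (s(j) = 2*(j - 4)/3 = 2*(-4 + j)/3 = -8/3 + 2*j/3)
(-485 + s(28))*403 = (-485 + (-8/3 + (⅔)*28))*403 = (-485 + (-8/3 + 56/3))*403 = (-485 + 16)*403 = -469*403 = -189007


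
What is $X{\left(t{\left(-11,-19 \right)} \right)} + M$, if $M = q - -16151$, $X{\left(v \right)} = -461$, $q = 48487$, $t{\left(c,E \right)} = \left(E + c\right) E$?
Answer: $64177$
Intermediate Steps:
$t{\left(c,E \right)} = E \left(E + c\right)$
$M = 64638$ ($M = 48487 - -16151 = 48487 + 16151 = 64638$)
$X{\left(t{\left(-11,-19 \right)} \right)} + M = -461 + 64638 = 64177$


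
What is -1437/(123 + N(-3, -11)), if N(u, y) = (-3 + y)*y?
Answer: -1437/277 ≈ -5.1877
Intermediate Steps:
N(u, y) = y*(-3 + y)
-1437/(123 + N(-3, -11)) = -1437/(123 - 11*(-3 - 11)) = -1437/(123 - 11*(-14)) = -1437/(123 + 154) = -1437/277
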